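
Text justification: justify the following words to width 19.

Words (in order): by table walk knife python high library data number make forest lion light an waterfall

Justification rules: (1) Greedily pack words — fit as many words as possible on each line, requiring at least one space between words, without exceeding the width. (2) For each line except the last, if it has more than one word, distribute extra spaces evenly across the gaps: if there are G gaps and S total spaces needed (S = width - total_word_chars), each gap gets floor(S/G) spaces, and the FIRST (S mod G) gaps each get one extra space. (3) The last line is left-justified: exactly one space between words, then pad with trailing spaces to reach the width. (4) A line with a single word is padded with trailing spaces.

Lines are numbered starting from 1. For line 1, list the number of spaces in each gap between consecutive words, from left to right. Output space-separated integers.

Line 1: ['by', 'table', 'walk', 'knife'] (min_width=19, slack=0)
Line 2: ['python', 'high', 'library'] (min_width=19, slack=0)
Line 3: ['data', 'number', 'make'] (min_width=16, slack=3)
Line 4: ['forest', 'lion', 'light'] (min_width=17, slack=2)
Line 5: ['an', 'waterfall'] (min_width=12, slack=7)

Answer: 1 1 1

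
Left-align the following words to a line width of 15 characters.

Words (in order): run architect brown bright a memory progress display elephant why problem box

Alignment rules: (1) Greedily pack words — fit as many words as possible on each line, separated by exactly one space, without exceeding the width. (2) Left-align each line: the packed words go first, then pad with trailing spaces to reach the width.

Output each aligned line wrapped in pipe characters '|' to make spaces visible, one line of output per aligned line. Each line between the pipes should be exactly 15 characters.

Line 1: ['run', 'architect'] (min_width=13, slack=2)
Line 2: ['brown', 'bright', 'a'] (min_width=14, slack=1)
Line 3: ['memory', 'progress'] (min_width=15, slack=0)
Line 4: ['display'] (min_width=7, slack=8)
Line 5: ['elephant', 'why'] (min_width=12, slack=3)
Line 6: ['problem', 'box'] (min_width=11, slack=4)

Answer: |run architect  |
|brown bright a |
|memory progress|
|display        |
|elephant why   |
|problem box    |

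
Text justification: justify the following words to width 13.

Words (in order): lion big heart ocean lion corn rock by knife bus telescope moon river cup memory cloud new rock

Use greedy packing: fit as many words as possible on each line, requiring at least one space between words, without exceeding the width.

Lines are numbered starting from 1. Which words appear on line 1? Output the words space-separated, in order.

Answer: lion big

Derivation:
Line 1: ['lion', 'big'] (min_width=8, slack=5)
Line 2: ['heart', 'ocean'] (min_width=11, slack=2)
Line 3: ['lion', 'corn'] (min_width=9, slack=4)
Line 4: ['rock', 'by', 'knife'] (min_width=13, slack=0)
Line 5: ['bus', 'telescope'] (min_width=13, slack=0)
Line 6: ['moon', 'river'] (min_width=10, slack=3)
Line 7: ['cup', 'memory'] (min_width=10, slack=3)
Line 8: ['cloud', 'new'] (min_width=9, slack=4)
Line 9: ['rock'] (min_width=4, slack=9)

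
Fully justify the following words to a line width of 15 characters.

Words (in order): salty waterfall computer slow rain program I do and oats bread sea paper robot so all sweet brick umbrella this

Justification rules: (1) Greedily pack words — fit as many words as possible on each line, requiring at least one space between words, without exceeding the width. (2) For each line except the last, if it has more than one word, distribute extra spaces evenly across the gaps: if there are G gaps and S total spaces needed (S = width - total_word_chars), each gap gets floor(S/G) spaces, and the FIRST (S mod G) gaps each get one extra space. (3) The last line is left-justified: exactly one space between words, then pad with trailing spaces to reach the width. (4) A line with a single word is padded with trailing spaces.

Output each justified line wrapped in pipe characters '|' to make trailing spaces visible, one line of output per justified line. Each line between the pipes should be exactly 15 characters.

Answer: |salty waterfall|
|computer   slow|
|rain  program I|
|do   and   oats|
|bread sea paper|
|robot   so  all|
|sweet     brick|
|umbrella this  |

Derivation:
Line 1: ['salty', 'waterfall'] (min_width=15, slack=0)
Line 2: ['computer', 'slow'] (min_width=13, slack=2)
Line 3: ['rain', 'program', 'I'] (min_width=14, slack=1)
Line 4: ['do', 'and', 'oats'] (min_width=11, slack=4)
Line 5: ['bread', 'sea', 'paper'] (min_width=15, slack=0)
Line 6: ['robot', 'so', 'all'] (min_width=12, slack=3)
Line 7: ['sweet', 'brick'] (min_width=11, slack=4)
Line 8: ['umbrella', 'this'] (min_width=13, slack=2)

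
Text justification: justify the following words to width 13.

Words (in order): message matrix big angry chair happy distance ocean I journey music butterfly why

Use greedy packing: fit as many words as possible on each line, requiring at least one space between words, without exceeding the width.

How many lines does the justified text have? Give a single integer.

Line 1: ['message'] (min_width=7, slack=6)
Line 2: ['matrix', 'big'] (min_width=10, slack=3)
Line 3: ['angry', 'chair'] (min_width=11, slack=2)
Line 4: ['happy'] (min_width=5, slack=8)
Line 5: ['distance'] (min_width=8, slack=5)
Line 6: ['ocean', 'I'] (min_width=7, slack=6)
Line 7: ['journey', 'music'] (min_width=13, slack=0)
Line 8: ['butterfly', 'why'] (min_width=13, slack=0)
Total lines: 8

Answer: 8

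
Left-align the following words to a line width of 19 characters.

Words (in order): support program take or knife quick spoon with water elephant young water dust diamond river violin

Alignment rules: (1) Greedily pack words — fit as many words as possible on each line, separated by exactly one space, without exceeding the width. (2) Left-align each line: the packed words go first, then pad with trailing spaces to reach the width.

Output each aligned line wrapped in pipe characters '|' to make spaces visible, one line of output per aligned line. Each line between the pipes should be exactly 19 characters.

Line 1: ['support', 'program'] (min_width=15, slack=4)
Line 2: ['take', 'or', 'knife', 'quick'] (min_width=19, slack=0)
Line 3: ['spoon', 'with', 'water'] (min_width=16, slack=3)
Line 4: ['elephant', 'young'] (min_width=14, slack=5)
Line 5: ['water', 'dust', 'diamond'] (min_width=18, slack=1)
Line 6: ['river', 'violin'] (min_width=12, slack=7)

Answer: |support program    |
|take or knife quick|
|spoon with water   |
|elephant young     |
|water dust diamond |
|river violin       |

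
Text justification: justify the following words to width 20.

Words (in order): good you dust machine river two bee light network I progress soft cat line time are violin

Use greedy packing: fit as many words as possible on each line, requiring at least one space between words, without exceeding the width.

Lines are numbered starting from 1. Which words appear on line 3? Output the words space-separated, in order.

Line 1: ['good', 'you', 'dust'] (min_width=13, slack=7)
Line 2: ['machine', 'river', 'two'] (min_width=17, slack=3)
Line 3: ['bee', 'light', 'network', 'I'] (min_width=19, slack=1)
Line 4: ['progress', 'soft', 'cat'] (min_width=17, slack=3)
Line 5: ['line', 'time', 'are', 'violin'] (min_width=20, slack=0)

Answer: bee light network I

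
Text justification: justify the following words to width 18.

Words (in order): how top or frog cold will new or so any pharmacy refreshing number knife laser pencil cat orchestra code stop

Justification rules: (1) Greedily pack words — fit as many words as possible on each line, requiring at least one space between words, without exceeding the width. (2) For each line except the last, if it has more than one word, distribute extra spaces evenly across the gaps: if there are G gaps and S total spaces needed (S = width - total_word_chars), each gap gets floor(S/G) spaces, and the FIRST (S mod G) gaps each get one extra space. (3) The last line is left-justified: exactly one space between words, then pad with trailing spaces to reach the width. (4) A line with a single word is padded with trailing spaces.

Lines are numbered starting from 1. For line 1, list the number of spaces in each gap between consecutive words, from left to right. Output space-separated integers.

Line 1: ['how', 'top', 'or', 'frog'] (min_width=15, slack=3)
Line 2: ['cold', 'will', 'new', 'or'] (min_width=16, slack=2)
Line 3: ['so', 'any', 'pharmacy'] (min_width=15, slack=3)
Line 4: ['refreshing', 'number'] (min_width=17, slack=1)
Line 5: ['knife', 'laser', 'pencil'] (min_width=18, slack=0)
Line 6: ['cat', 'orchestra', 'code'] (min_width=18, slack=0)
Line 7: ['stop'] (min_width=4, slack=14)

Answer: 2 2 2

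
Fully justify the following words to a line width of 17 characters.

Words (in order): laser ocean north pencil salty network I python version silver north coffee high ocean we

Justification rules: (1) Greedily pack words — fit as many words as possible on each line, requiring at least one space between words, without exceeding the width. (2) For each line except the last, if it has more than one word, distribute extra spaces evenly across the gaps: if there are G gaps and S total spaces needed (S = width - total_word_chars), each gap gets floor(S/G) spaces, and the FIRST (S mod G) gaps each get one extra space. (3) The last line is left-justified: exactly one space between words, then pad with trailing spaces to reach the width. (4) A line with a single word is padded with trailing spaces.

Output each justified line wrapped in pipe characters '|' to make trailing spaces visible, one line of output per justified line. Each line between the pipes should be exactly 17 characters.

Line 1: ['laser', 'ocean', 'north'] (min_width=17, slack=0)
Line 2: ['pencil', 'salty'] (min_width=12, slack=5)
Line 3: ['network', 'I', 'python'] (min_width=16, slack=1)
Line 4: ['version', 'silver'] (min_width=14, slack=3)
Line 5: ['north', 'coffee', 'high'] (min_width=17, slack=0)
Line 6: ['ocean', 'we'] (min_width=8, slack=9)

Answer: |laser ocean north|
|pencil      salty|
|network  I python|
|version    silver|
|north coffee high|
|ocean we         |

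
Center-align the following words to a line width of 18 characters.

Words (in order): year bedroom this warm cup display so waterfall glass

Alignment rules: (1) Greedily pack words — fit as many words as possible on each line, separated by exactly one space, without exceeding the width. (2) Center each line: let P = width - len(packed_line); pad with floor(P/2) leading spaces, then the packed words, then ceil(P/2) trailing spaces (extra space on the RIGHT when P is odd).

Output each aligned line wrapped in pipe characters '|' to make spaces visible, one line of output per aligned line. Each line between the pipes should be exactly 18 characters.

Answer: |year bedroom this |
| warm cup display |
|so waterfall glass|

Derivation:
Line 1: ['year', 'bedroom', 'this'] (min_width=17, slack=1)
Line 2: ['warm', 'cup', 'display'] (min_width=16, slack=2)
Line 3: ['so', 'waterfall', 'glass'] (min_width=18, slack=0)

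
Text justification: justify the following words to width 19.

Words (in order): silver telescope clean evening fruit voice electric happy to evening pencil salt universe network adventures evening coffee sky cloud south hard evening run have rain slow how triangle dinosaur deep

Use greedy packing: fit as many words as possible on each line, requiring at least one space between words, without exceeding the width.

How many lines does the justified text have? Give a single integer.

Line 1: ['silver', 'telescope'] (min_width=16, slack=3)
Line 2: ['clean', 'evening', 'fruit'] (min_width=19, slack=0)
Line 3: ['voice', 'electric'] (min_width=14, slack=5)
Line 4: ['happy', 'to', 'evening'] (min_width=16, slack=3)
Line 5: ['pencil', 'salt'] (min_width=11, slack=8)
Line 6: ['universe', 'network'] (min_width=16, slack=3)
Line 7: ['adventures', 'evening'] (min_width=18, slack=1)
Line 8: ['coffee', 'sky', 'cloud'] (min_width=16, slack=3)
Line 9: ['south', 'hard', 'evening'] (min_width=18, slack=1)
Line 10: ['run', 'have', 'rain', 'slow'] (min_width=18, slack=1)
Line 11: ['how', 'triangle'] (min_width=12, slack=7)
Line 12: ['dinosaur', 'deep'] (min_width=13, slack=6)
Total lines: 12

Answer: 12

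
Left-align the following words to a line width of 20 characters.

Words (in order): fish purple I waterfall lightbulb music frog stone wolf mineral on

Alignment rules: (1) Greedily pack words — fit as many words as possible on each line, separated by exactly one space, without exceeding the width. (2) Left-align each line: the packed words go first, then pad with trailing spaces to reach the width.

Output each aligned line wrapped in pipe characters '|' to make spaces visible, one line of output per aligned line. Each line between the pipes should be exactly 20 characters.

Answer: |fish purple I       |
|waterfall lightbulb |
|music frog stone    |
|wolf mineral on     |

Derivation:
Line 1: ['fish', 'purple', 'I'] (min_width=13, slack=7)
Line 2: ['waterfall', 'lightbulb'] (min_width=19, slack=1)
Line 3: ['music', 'frog', 'stone'] (min_width=16, slack=4)
Line 4: ['wolf', 'mineral', 'on'] (min_width=15, slack=5)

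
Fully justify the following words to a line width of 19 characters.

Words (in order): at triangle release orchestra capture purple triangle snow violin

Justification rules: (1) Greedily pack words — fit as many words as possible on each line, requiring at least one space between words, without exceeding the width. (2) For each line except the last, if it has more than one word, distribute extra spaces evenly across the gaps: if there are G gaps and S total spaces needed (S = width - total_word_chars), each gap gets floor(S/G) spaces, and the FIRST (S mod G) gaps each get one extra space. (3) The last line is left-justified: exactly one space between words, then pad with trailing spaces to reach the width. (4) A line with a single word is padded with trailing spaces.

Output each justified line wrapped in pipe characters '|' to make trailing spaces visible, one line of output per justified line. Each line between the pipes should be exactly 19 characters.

Answer: |at triangle release|
|orchestra   capture|
|purple     triangle|
|snow violin        |

Derivation:
Line 1: ['at', 'triangle', 'release'] (min_width=19, slack=0)
Line 2: ['orchestra', 'capture'] (min_width=17, slack=2)
Line 3: ['purple', 'triangle'] (min_width=15, slack=4)
Line 4: ['snow', 'violin'] (min_width=11, slack=8)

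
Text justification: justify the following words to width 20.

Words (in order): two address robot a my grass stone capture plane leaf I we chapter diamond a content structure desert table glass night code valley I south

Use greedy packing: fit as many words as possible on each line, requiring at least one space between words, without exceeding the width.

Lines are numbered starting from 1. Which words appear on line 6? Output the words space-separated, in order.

Line 1: ['two', 'address', 'robot', 'a'] (min_width=19, slack=1)
Line 2: ['my', 'grass', 'stone'] (min_width=14, slack=6)
Line 3: ['capture', 'plane', 'leaf', 'I'] (min_width=20, slack=0)
Line 4: ['we', 'chapter', 'diamond', 'a'] (min_width=20, slack=0)
Line 5: ['content', 'structure'] (min_width=17, slack=3)
Line 6: ['desert', 'table', 'glass'] (min_width=18, slack=2)
Line 7: ['night', 'code', 'valley', 'I'] (min_width=19, slack=1)
Line 8: ['south'] (min_width=5, slack=15)

Answer: desert table glass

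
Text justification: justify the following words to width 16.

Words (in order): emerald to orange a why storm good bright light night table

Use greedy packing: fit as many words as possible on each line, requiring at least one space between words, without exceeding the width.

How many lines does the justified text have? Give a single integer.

Answer: 5

Derivation:
Line 1: ['emerald', 'to'] (min_width=10, slack=6)
Line 2: ['orange', 'a', 'why'] (min_width=12, slack=4)
Line 3: ['storm', 'good'] (min_width=10, slack=6)
Line 4: ['bright', 'light'] (min_width=12, slack=4)
Line 5: ['night', 'table'] (min_width=11, slack=5)
Total lines: 5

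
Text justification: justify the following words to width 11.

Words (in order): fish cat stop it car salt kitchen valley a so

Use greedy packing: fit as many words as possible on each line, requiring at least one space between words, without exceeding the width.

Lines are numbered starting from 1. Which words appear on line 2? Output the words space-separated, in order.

Answer: stop it car

Derivation:
Line 1: ['fish', 'cat'] (min_width=8, slack=3)
Line 2: ['stop', 'it', 'car'] (min_width=11, slack=0)
Line 3: ['salt'] (min_width=4, slack=7)
Line 4: ['kitchen'] (min_width=7, slack=4)
Line 5: ['valley', 'a', 'so'] (min_width=11, slack=0)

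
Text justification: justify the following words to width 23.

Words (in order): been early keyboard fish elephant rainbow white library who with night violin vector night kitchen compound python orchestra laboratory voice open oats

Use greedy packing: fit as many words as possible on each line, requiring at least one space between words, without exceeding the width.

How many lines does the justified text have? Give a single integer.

Answer: 8

Derivation:
Line 1: ['been', 'early', 'keyboard'] (min_width=19, slack=4)
Line 2: ['fish', 'elephant', 'rainbow'] (min_width=21, slack=2)
Line 3: ['white', 'library', 'who', 'with'] (min_width=22, slack=1)
Line 4: ['night', 'violin', 'vector'] (min_width=19, slack=4)
Line 5: ['night', 'kitchen', 'compound'] (min_width=22, slack=1)
Line 6: ['python', 'orchestra'] (min_width=16, slack=7)
Line 7: ['laboratory', 'voice', 'open'] (min_width=21, slack=2)
Line 8: ['oats'] (min_width=4, slack=19)
Total lines: 8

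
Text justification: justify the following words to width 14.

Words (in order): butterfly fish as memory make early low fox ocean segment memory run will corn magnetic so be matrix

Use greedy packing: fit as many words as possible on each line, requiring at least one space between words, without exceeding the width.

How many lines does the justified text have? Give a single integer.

Answer: 8

Derivation:
Line 1: ['butterfly', 'fish'] (min_width=14, slack=0)
Line 2: ['as', 'memory', 'make'] (min_width=14, slack=0)
Line 3: ['early', 'low', 'fox'] (min_width=13, slack=1)
Line 4: ['ocean', 'segment'] (min_width=13, slack=1)
Line 5: ['memory', 'run'] (min_width=10, slack=4)
Line 6: ['will', 'corn'] (min_width=9, slack=5)
Line 7: ['magnetic', 'so', 'be'] (min_width=14, slack=0)
Line 8: ['matrix'] (min_width=6, slack=8)
Total lines: 8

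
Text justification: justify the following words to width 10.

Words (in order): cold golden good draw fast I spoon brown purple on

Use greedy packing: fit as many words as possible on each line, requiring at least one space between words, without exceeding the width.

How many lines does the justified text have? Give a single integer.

Line 1: ['cold'] (min_width=4, slack=6)
Line 2: ['golden'] (min_width=6, slack=4)
Line 3: ['good', 'draw'] (min_width=9, slack=1)
Line 4: ['fast', 'I'] (min_width=6, slack=4)
Line 5: ['spoon'] (min_width=5, slack=5)
Line 6: ['brown'] (min_width=5, slack=5)
Line 7: ['purple', 'on'] (min_width=9, slack=1)
Total lines: 7

Answer: 7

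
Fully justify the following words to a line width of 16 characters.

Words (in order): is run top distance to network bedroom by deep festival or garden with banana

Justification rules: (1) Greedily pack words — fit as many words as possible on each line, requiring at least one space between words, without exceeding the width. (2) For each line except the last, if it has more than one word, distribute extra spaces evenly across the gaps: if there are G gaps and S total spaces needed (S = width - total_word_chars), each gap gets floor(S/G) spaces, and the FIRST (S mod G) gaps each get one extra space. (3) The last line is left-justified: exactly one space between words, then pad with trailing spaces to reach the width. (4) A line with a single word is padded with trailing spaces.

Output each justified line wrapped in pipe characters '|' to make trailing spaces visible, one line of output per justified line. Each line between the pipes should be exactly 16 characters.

Answer: |is    run    top|
|distance      to|
|network  bedroom|
|by deep festival|
|or  garden  with|
|banana          |

Derivation:
Line 1: ['is', 'run', 'top'] (min_width=10, slack=6)
Line 2: ['distance', 'to'] (min_width=11, slack=5)
Line 3: ['network', 'bedroom'] (min_width=15, slack=1)
Line 4: ['by', 'deep', 'festival'] (min_width=16, slack=0)
Line 5: ['or', 'garden', 'with'] (min_width=14, slack=2)
Line 6: ['banana'] (min_width=6, slack=10)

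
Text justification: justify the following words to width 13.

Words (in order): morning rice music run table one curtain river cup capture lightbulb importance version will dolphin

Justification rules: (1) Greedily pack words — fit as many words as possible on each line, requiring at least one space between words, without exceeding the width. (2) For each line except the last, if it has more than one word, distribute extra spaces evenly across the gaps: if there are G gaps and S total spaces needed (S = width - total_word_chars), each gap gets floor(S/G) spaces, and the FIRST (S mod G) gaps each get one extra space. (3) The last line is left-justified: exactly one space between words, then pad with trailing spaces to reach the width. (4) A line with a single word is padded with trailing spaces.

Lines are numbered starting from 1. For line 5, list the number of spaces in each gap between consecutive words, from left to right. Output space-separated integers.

Answer: 3

Derivation:
Line 1: ['morning', 'rice'] (min_width=12, slack=1)
Line 2: ['music', 'run'] (min_width=9, slack=4)
Line 3: ['table', 'one'] (min_width=9, slack=4)
Line 4: ['curtain', 'river'] (min_width=13, slack=0)
Line 5: ['cup', 'capture'] (min_width=11, slack=2)
Line 6: ['lightbulb'] (min_width=9, slack=4)
Line 7: ['importance'] (min_width=10, slack=3)
Line 8: ['version', 'will'] (min_width=12, slack=1)
Line 9: ['dolphin'] (min_width=7, slack=6)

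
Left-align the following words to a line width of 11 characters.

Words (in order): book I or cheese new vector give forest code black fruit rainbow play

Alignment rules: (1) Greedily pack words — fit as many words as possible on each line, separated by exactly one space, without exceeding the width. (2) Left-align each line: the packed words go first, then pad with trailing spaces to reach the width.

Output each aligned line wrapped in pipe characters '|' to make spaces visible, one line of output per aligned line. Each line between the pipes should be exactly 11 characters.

Answer: |book I or  |
|cheese new |
|vector give|
|forest code|
|black fruit|
|rainbow    |
|play       |

Derivation:
Line 1: ['book', 'I', 'or'] (min_width=9, slack=2)
Line 2: ['cheese', 'new'] (min_width=10, slack=1)
Line 3: ['vector', 'give'] (min_width=11, slack=0)
Line 4: ['forest', 'code'] (min_width=11, slack=0)
Line 5: ['black', 'fruit'] (min_width=11, slack=0)
Line 6: ['rainbow'] (min_width=7, slack=4)
Line 7: ['play'] (min_width=4, slack=7)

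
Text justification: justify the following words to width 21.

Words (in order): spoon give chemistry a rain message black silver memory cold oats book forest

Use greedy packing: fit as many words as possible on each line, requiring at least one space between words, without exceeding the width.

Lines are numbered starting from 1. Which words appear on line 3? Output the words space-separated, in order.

Answer: silver memory cold

Derivation:
Line 1: ['spoon', 'give', 'chemistry'] (min_width=20, slack=1)
Line 2: ['a', 'rain', 'message', 'black'] (min_width=20, slack=1)
Line 3: ['silver', 'memory', 'cold'] (min_width=18, slack=3)
Line 4: ['oats', 'book', 'forest'] (min_width=16, slack=5)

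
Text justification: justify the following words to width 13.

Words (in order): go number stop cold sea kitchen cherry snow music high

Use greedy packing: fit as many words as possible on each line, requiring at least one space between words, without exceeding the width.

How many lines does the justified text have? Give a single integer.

Answer: 5

Derivation:
Line 1: ['go', 'number'] (min_width=9, slack=4)
Line 2: ['stop', 'cold', 'sea'] (min_width=13, slack=0)
Line 3: ['kitchen'] (min_width=7, slack=6)
Line 4: ['cherry', 'snow'] (min_width=11, slack=2)
Line 5: ['music', 'high'] (min_width=10, slack=3)
Total lines: 5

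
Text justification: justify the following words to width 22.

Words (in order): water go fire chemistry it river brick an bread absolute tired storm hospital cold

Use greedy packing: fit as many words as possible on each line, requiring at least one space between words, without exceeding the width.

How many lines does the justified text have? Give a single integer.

Answer: 5

Derivation:
Line 1: ['water', 'go', 'fire'] (min_width=13, slack=9)
Line 2: ['chemistry', 'it', 'river'] (min_width=18, slack=4)
Line 3: ['brick', 'an', 'bread'] (min_width=14, slack=8)
Line 4: ['absolute', 'tired', 'storm'] (min_width=20, slack=2)
Line 5: ['hospital', 'cold'] (min_width=13, slack=9)
Total lines: 5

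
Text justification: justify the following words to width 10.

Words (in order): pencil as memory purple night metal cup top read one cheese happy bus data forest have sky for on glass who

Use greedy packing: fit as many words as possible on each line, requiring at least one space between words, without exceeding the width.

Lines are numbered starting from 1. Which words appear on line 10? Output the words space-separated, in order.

Line 1: ['pencil', 'as'] (min_width=9, slack=1)
Line 2: ['memory'] (min_width=6, slack=4)
Line 3: ['purple'] (min_width=6, slack=4)
Line 4: ['night'] (min_width=5, slack=5)
Line 5: ['metal', 'cup'] (min_width=9, slack=1)
Line 6: ['top', 'read'] (min_width=8, slack=2)
Line 7: ['one', 'cheese'] (min_width=10, slack=0)
Line 8: ['happy', 'bus'] (min_width=9, slack=1)
Line 9: ['data'] (min_width=4, slack=6)
Line 10: ['forest'] (min_width=6, slack=4)
Line 11: ['have', 'sky'] (min_width=8, slack=2)
Line 12: ['for', 'on'] (min_width=6, slack=4)
Line 13: ['glass', 'who'] (min_width=9, slack=1)

Answer: forest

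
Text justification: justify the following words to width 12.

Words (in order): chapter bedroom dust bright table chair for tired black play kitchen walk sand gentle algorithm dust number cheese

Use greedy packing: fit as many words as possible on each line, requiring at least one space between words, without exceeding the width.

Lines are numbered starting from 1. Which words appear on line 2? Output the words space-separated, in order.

Line 1: ['chapter'] (min_width=7, slack=5)
Line 2: ['bedroom', 'dust'] (min_width=12, slack=0)
Line 3: ['bright', 'table'] (min_width=12, slack=0)
Line 4: ['chair', 'for'] (min_width=9, slack=3)
Line 5: ['tired', 'black'] (min_width=11, slack=1)
Line 6: ['play', 'kitchen'] (min_width=12, slack=0)
Line 7: ['walk', 'sand'] (min_width=9, slack=3)
Line 8: ['gentle'] (min_width=6, slack=6)
Line 9: ['algorithm'] (min_width=9, slack=3)
Line 10: ['dust', 'number'] (min_width=11, slack=1)
Line 11: ['cheese'] (min_width=6, slack=6)

Answer: bedroom dust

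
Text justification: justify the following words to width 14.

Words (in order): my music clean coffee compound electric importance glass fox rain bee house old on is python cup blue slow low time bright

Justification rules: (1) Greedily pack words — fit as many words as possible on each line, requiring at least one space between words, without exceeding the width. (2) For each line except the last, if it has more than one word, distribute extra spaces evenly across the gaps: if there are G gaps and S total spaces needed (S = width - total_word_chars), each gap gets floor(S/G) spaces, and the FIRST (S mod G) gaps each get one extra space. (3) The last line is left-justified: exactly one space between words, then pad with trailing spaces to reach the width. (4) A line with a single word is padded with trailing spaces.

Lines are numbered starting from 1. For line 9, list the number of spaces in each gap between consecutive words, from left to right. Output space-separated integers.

Answer: 2 1

Derivation:
Line 1: ['my', 'music', 'clean'] (min_width=14, slack=0)
Line 2: ['coffee'] (min_width=6, slack=8)
Line 3: ['compound'] (min_width=8, slack=6)
Line 4: ['electric'] (min_width=8, slack=6)
Line 5: ['importance'] (min_width=10, slack=4)
Line 6: ['glass', 'fox', 'rain'] (min_width=14, slack=0)
Line 7: ['bee', 'house', 'old'] (min_width=13, slack=1)
Line 8: ['on', 'is', 'python'] (min_width=12, slack=2)
Line 9: ['cup', 'blue', 'slow'] (min_width=13, slack=1)
Line 10: ['low', 'time'] (min_width=8, slack=6)
Line 11: ['bright'] (min_width=6, slack=8)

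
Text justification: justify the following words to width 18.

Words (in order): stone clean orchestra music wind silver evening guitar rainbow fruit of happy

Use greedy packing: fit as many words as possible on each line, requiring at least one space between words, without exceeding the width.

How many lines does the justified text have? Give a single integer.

Line 1: ['stone', 'clean'] (min_width=11, slack=7)
Line 2: ['orchestra', 'music'] (min_width=15, slack=3)
Line 3: ['wind', 'silver'] (min_width=11, slack=7)
Line 4: ['evening', 'guitar'] (min_width=14, slack=4)
Line 5: ['rainbow', 'fruit', 'of'] (min_width=16, slack=2)
Line 6: ['happy'] (min_width=5, slack=13)
Total lines: 6

Answer: 6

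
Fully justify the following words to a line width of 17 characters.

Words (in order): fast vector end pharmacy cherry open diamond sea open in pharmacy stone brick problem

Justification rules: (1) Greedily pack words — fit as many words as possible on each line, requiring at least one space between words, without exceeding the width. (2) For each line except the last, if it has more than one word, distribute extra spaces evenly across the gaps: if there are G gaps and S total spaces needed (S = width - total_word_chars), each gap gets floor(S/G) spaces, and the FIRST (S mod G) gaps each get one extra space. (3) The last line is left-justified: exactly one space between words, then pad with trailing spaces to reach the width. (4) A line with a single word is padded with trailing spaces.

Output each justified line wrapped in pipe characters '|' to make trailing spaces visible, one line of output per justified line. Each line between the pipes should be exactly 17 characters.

Answer: |fast  vector  end|
|pharmacy   cherry|
|open  diamond sea|
|open  in pharmacy|
|stone       brick|
|problem          |

Derivation:
Line 1: ['fast', 'vector', 'end'] (min_width=15, slack=2)
Line 2: ['pharmacy', 'cherry'] (min_width=15, slack=2)
Line 3: ['open', 'diamond', 'sea'] (min_width=16, slack=1)
Line 4: ['open', 'in', 'pharmacy'] (min_width=16, slack=1)
Line 5: ['stone', 'brick'] (min_width=11, slack=6)
Line 6: ['problem'] (min_width=7, slack=10)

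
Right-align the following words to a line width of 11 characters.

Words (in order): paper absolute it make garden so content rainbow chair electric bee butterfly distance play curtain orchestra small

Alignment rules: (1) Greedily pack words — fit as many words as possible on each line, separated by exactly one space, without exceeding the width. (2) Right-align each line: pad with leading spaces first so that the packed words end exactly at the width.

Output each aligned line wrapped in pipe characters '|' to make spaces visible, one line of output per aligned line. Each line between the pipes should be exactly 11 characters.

Line 1: ['paper'] (min_width=5, slack=6)
Line 2: ['absolute', 'it'] (min_width=11, slack=0)
Line 3: ['make', 'garden'] (min_width=11, slack=0)
Line 4: ['so', 'content'] (min_width=10, slack=1)
Line 5: ['rainbow'] (min_width=7, slack=4)
Line 6: ['chair'] (min_width=5, slack=6)
Line 7: ['electric'] (min_width=8, slack=3)
Line 8: ['bee'] (min_width=3, slack=8)
Line 9: ['butterfly'] (min_width=9, slack=2)
Line 10: ['distance'] (min_width=8, slack=3)
Line 11: ['play'] (min_width=4, slack=7)
Line 12: ['curtain'] (min_width=7, slack=4)
Line 13: ['orchestra'] (min_width=9, slack=2)
Line 14: ['small'] (min_width=5, slack=6)

Answer: |      paper|
|absolute it|
|make garden|
| so content|
|    rainbow|
|      chair|
|   electric|
|        bee|
|  butterfly|
|   distance|
|       play|
|    curtain|
|  orchestra|
|      small|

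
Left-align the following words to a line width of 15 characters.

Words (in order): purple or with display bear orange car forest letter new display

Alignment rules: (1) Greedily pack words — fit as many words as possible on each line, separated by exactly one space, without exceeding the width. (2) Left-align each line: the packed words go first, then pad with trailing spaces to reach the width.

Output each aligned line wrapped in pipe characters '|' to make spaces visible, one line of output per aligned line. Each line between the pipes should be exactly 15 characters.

Line 1: ['purple', 'or', 'with'] (min_width=14, slack=1)
Line 2: ['display', 'bear'] (min_width=12, slack=3)
Line 3: ['orange', 'car'] (min_width=10, slack=5)
Line 4: ['forest', 'letter'] (min_width=13, slack=2)
Line 5: ['new', 'display'] (min_width=11, slack=4)

Answer: |purple or with |
|display bear   |
|orange car     |
|forest letter  |
|new display    |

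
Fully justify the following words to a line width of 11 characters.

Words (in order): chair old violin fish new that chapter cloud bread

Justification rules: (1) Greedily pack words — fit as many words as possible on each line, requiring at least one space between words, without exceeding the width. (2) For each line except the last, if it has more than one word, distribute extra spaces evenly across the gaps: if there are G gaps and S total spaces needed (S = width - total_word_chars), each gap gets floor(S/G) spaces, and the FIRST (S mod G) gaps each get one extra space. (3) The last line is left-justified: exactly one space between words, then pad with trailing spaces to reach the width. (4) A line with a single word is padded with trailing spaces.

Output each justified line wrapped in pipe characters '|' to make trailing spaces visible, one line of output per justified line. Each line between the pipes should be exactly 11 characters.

Line 1: ['chair', 'old'] (min_width=9, slack=2)
Line 2: ['violin', 'fish'] (min_width=11, slack=0)
Line 3: ['new', 'that'] (min_width=8, slack=3)
Line 4: ['chapter'] (min_width=7, slack=4)
Line 5: ['cloud', 'bread'] (min_width=11, slack=0)

Answer: |chair   old|
|violin fish|
|new    that|
|chapter    |
|cloud bread|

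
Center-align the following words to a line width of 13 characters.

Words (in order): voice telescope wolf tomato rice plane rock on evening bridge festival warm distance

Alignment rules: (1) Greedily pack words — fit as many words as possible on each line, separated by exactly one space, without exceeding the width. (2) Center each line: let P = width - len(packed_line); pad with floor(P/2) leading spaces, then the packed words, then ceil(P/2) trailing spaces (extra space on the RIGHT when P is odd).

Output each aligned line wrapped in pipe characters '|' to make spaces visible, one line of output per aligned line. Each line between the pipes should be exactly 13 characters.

Line 1: ['voice'] (min_width=5, slack=8)
Line 2: ['telescope'] (min_width=9, slack=4)
Line 3: ['wolf', 'tomato'] (min_width=11, slack=2)
Line 4: ['rice', 'plane'] (min_width=10, slack=3)
Line 5: ['rock', 'on'] (min_width=7, slack=6)
Line 6: ['evening'] (min_width=7, slack=6)
Line 7: ['bridge'] (min_width=6, slack=7)
Line 8: ['festival', 'warm'] (min_width=13, slack=0)
Line 9: ['distance'] (min_width=8, slack=5)

Answer: |    voice    |
|  telescope  |
| wolf tomato |
| rice plane  |
|   rock on   |
|   evening   |
|   bridge    |
|festival warm|
|  distance   |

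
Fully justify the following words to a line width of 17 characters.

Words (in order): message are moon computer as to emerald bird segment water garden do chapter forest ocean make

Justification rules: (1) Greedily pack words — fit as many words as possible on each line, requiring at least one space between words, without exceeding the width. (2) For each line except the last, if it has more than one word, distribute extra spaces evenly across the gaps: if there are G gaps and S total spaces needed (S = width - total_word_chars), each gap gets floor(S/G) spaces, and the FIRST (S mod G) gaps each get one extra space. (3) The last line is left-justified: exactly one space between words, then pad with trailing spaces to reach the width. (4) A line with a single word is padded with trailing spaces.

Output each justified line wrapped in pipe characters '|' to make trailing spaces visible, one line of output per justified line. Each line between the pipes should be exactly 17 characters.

Line 1: ['message', 'are', 'moon'] (min_width=16, slack=1)
Line 2: ['computer', 'as', 'to'] (min_width=14, slack=3)
Line 3: ['emerald', 'bird'] (min_width=12, slack=5)
Line 4: ['segment', 'water'] (min_width=13, slack=4)
Line 5: ['garden', 'do', 'chapter'] (min_width=17, slack=0)
Line 6: ['forest', 'ocean', 'make'] (min_width=17, slack=0)

Answer: |message  are moon|
|computer   as  to|
|emerald      bird|
|segment     water|
|garden do chapter|
|forest ocean make|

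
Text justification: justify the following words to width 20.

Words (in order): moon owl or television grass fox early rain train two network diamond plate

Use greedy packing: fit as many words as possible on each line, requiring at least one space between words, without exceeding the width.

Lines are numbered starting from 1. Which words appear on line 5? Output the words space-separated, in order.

Line 1: ['moon', 'owl', 'or'] (min_width=11, slack=9)
Line 2: ['television', 'grass', 'fox'] (min_width=20, slack=0)
Line 3: ['early', 'rain', 'train', 'two'] (min_width=20, slack=0)
Line 4: ['network', 'diamond'] (min_width=15, slack=5)
Line 5: ['plate'] (min_width=5, slack=15)

Answer: plate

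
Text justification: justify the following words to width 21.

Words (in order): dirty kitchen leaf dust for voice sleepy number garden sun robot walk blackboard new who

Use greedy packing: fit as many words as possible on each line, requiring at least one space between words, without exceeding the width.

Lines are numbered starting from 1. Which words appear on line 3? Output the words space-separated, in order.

Line 1: ['dirty', 'kitchen', 'leaf'] (min_width=18, slack=3)
Line 2: ['dust', 'for', 'voice', 'sleepy'] (min_width=21, slack=0)
Line 3: ['number', 'garden', 'sun'] (min_width=17, slack=4)
Line 4: ['robot', 'walk', 'blackboard'] (min_width=21, slack=0)
Line 5: ['new', 'who'] (min_width=7, slack=14)

Answer: number garden sun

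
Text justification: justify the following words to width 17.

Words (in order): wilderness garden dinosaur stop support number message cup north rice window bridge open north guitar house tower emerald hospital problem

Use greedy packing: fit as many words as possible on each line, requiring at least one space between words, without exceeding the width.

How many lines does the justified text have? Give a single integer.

Answer: 9

Derivation:
Line 1: ['wilderness', 'garden'] (min_width=17, slack=0)
Line 2: ['dinosaur', 'stop'] (min_width=13, slack=4)
Line 3: ['support', 'number'] (min_width=14, slack=3)
Line 4: ['message', 'cup', 'north'] (min_width=17, slack=0)
Line 5: ['rice', 'window'] (min_width=11, slack=6)
Line 6: ['bridge', 'open', 'north'] (min_width=17, slack=0)
Line 7: ['guitar', 'house'] (min_width=12, slack=5)
Line 8: ['tower', 'emerald'] (min_width=13, slack=4)
Line 9: ['hospital', 'problem'] (min_width=16, slack=1)
Total lines: 9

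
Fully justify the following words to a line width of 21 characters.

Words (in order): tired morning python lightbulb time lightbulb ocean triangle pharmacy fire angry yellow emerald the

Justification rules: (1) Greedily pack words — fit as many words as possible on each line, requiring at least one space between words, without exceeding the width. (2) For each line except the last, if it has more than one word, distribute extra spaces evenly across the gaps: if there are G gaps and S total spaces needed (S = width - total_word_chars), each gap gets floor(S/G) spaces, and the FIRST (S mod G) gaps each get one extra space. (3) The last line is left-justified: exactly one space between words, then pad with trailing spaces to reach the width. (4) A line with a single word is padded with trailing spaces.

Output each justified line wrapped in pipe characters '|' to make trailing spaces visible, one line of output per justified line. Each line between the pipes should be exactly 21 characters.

Line 1: ['tired', 'morning', 'python'] (min_width=20, slack=1)
Line 2: ['lightbulb', 'time'] (min_width=14, slack=7)
Line 3: ['lightbulb', 'ocean'] (min_width=15, slack=6)
Line 4: ['triangle', 'pharmacy'] (min_width=17, slack=4)
Line 5: ['fire', 'angry', 'yellow'] (min_width=17, slack=4)
Line 6: ['emerald', 'the'] (min_width=11, slack=10)

Answer: |tired  morning python|
|lightbulb        time|
|lightbulb       ocean|
|triangle     pharmacy|
|fire   angry   yellow|
|emerald the          |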